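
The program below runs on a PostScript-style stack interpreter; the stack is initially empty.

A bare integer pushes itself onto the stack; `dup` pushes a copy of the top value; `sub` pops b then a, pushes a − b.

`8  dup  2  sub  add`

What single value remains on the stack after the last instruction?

14

8   → [8]
dup → [8, 8]
2   → [8, 8, 2]
sub → [8, 6]
add → [14]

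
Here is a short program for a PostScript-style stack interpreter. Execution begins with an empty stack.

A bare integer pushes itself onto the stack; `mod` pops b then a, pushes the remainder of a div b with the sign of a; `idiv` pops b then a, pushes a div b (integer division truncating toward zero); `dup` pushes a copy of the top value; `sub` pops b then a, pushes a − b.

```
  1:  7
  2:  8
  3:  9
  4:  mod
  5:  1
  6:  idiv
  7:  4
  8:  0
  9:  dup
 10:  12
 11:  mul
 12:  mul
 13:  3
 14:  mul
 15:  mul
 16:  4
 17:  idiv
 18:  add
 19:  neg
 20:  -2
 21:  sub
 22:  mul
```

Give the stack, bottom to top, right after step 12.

[7, 8, 4, 0]

7     [7]
8     [7, 8]
9     [7, 8, 9]
mod   [7, 8]
1     [7, 8, 1]
idiv  [7, 8]
4     [7, 8, 4]
0     [7, 8, 4, 0]
dup   [7, 8, 4, 0, 0]
12    [7, 8, 4, 0, 0, 12]
mul   [7, 8, 4, 0, 0]
mul   [7, 8, 4, 0]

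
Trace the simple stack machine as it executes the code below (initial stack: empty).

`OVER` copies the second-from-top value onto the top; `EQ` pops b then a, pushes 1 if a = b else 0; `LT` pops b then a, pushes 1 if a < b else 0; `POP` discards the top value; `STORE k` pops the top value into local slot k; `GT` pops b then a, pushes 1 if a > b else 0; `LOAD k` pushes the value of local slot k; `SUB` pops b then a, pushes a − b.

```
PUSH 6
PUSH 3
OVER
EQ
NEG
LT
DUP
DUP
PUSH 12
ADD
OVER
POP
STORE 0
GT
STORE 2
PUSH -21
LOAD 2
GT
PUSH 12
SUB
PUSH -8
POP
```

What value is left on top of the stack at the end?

PUSH 6   → [6]
PUSH 3   → [6, 3]
OVER     → [6, 3, 6]
EQ       → [6, 0]
NEG      → [6, 0]
LT       → [0]
DUP      → [0, 0]
DUP      → [0, 0, 0]
PUSH 12  → [0, 0, 0, 12]
ADD      → [0, 0, 12]
OVER     → [0, 0, 12, 0]
POP      → [0, 0, 12]
STORE 0  → [0, 0]
GT       → [0]
STORE 2  → []
PUSH -21 → [-21]
LOAD 2   → [-21, 0]
GT       → [0]
PUSH 12  → [0, 12]
SUB      → [-12]
PUSH -8  → [-12, -8]
POP      → [-12]

-12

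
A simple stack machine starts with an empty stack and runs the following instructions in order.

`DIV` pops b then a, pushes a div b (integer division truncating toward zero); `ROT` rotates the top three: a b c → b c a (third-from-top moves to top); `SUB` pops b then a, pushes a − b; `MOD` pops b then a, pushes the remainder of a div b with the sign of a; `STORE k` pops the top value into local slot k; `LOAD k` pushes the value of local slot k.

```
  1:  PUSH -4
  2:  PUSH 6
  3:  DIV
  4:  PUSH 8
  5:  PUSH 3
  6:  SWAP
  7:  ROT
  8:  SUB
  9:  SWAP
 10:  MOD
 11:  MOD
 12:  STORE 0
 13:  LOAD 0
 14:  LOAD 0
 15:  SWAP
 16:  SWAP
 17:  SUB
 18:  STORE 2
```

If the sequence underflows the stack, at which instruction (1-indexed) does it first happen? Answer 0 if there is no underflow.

11

PUSH -4  -4
PUSH 6   -4 6
DIV      0
PUSH 8   0 8
PUSH 3   0 8 3
SWAP     0 3 8
ROT      3 8 0
SUB      3 8
SWAP     8 3
MOD      2
MOD  — needs 2 operands, stack has 1 → underflow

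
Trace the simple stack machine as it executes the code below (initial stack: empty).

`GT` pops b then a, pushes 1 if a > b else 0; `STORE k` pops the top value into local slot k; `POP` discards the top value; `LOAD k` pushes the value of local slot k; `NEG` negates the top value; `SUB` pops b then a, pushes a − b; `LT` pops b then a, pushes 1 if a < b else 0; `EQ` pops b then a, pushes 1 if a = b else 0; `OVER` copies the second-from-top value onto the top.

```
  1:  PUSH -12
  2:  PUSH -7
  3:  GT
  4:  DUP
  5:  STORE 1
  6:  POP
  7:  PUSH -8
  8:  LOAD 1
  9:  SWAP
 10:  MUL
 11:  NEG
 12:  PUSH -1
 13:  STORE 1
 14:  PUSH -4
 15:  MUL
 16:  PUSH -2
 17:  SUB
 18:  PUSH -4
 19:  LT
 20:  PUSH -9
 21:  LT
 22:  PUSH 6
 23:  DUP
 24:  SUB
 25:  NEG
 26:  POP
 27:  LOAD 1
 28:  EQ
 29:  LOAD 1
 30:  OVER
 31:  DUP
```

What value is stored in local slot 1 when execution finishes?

PUSH -12  [-12]
PUSH -7   [-12, -7]
GT        [0]
DUP       [0, 0]
STORE 1   [0]
POP       []
PUSH -8   [-8]
LOAD 1    [-8, 0]
SWAP      [0, -8]
MUL       [0]
NEG       [0]
PUSH -1   [0, -1]
STORE 1   [0]
PUSH -4   [0, -4]
MUL       [0]
PUSH -2   [0, -2]
SUB       [2]
PUSH -4   [2, -4]
LT        [0]
PUSH -9   [0, -9]
LT        [0]
PUSH 6    [0, 6]
DUP       [0, 6, 6]
SUB       [0, 0]
NEG       [0, 0]
POP       [0]
LOAD 1    [0, -1]
EQ        [0]
LOAD 1    [0, -1]
OVER      [0, -1, 0]
DUP       [0, -1, 0, 0]

-1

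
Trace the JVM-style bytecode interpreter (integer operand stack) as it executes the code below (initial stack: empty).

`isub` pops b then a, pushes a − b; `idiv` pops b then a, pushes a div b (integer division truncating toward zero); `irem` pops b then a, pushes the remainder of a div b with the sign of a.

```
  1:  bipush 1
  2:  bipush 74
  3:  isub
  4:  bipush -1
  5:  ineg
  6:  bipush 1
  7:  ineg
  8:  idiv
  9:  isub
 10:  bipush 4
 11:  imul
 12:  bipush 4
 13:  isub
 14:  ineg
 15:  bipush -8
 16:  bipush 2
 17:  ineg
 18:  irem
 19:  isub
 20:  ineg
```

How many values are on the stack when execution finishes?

1

bipush 1  -> [1]
bipush 74 -> [1, 74]
isub      -> [-73]
bipush -1 -> [-73, -1]
ineg      -> [-73, 1]
bipush 1  -> [-73, 1, 1]
ineg      -> [-73, 1, -1]
idiv      -> [-73, -1]
isub      -> [-72]
bipush 4  -> [-72, 4]
imul      -> [-288]
bipush 4  -> [-288, 4]
isub      -> [-292]
ineg      -> [292]
bipush -8 -> [292, -8]
bipush 2  -> [292, -8, 2]
ineg      -> [292, -8, -2]
irem      -> [292, 0]
isub      -> [292]
ineg      -> [-292]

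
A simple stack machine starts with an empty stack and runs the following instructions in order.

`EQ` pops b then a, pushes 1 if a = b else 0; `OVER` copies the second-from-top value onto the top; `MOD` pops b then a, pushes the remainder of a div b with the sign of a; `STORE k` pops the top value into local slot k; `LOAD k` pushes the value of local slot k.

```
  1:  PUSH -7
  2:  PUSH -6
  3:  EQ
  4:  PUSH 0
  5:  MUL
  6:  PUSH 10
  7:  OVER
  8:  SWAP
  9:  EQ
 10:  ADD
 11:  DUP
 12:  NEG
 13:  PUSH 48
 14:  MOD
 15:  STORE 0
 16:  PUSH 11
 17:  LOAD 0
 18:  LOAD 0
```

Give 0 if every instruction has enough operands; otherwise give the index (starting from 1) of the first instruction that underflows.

0

PUSH -7 : [-7]
PUSH -6 : [-7, -6]
EQ      : [0]
PUSH 0  : [0, 0]
MUL     : [0]
PUSH 10 : [0, 10]
OVER    : [0, 10, 0]
SWAP    : [0, 0, 10]
EQ      : [0, 0]
ADD     : [0]
DUP     : [0, 0]
NEG     : [0, 0]
PUSH 48 : [0, 0, 48]
MOD     : [0, 0]
STORE 0 : [0]
PUSH 11 : [0, 11]
LOAD 0  : [0, 11, 0]
LOAD 0  : [0, 11, 0, 0]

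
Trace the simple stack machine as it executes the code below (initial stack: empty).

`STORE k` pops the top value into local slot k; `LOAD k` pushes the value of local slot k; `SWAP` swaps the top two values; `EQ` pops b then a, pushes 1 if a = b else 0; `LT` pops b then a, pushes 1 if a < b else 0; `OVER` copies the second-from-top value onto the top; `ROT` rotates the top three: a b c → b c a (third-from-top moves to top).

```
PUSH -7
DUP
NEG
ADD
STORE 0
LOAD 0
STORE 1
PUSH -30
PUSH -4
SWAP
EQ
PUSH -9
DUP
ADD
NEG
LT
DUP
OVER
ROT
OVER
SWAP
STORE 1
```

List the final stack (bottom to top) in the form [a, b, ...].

[1, 1, 1]

PUSH -7  → -7
DUP      → -7 -7
NEG      → -7 7
ADD      → 0
STORE 0  → (empty)
LOAD 0   → 0
STORE 1  → (empty)
PUSH -30 → -30
PUSH -4  → -30 -4
SWAP     → -4 -30
EQ       → 0
PUSH -9  → 0 -9
DUP      → 0 -9 -9
ADD      → 0 -18
NEG      → 0 18
LT       → 1
DUP      → 1 1
OVER     → 1 1 1
ROT      → 1 1 1
OVER     → 1 1 1 1
SWAP     → 1 1 1 1
STORE 1  → 1 1 1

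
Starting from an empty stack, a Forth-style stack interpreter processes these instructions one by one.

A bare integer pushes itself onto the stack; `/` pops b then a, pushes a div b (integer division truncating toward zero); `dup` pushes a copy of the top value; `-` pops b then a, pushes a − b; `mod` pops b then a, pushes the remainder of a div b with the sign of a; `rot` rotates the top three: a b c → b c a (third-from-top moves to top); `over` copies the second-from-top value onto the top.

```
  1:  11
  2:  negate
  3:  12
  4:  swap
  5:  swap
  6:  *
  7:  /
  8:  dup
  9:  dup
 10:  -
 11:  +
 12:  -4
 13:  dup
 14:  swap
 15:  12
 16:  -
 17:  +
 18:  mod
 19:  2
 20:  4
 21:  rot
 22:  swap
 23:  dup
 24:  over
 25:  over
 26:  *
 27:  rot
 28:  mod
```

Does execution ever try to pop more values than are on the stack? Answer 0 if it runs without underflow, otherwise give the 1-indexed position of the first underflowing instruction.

7

11     -> 11
negate -> -11
12     -> -11 12
swap   -> 12 -11
swap   -> -11 12
*      -> -132
/  — needs 2 operands, stack has 1 → underflow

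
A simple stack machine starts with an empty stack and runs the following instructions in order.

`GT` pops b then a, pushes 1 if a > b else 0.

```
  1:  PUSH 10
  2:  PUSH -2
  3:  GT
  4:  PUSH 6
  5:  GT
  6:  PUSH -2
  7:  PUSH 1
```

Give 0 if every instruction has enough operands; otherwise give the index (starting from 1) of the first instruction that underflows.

0

PUSH 10 → 10
PUSH -2 → 10 -2
GT      → 1
PUSH 6  → 1 6
GT      → 0
PUSH -2 → 0 -2
PUSH 1  → 0 -2 1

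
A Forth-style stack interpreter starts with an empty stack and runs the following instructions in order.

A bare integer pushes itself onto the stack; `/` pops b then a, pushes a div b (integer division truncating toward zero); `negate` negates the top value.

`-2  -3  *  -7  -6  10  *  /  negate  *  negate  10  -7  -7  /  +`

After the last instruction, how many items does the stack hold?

2

-2     : [-2]
-3     : [-2, -3]
*      : [6]
-7     : [6, -7]
-6     : [6, -7, -6]
10     : [6, -7, -6, 10]
*      : [6, -7, -60]
/      : [6, 0]
negate : [6, 0]
*      : [0]
negate : [0]
10     : [0, 10]
-7     : [0, 10, -7]
-7     : [0, 10, -7, -7]
/      : [0, 10, 1]
+      : [0, 11]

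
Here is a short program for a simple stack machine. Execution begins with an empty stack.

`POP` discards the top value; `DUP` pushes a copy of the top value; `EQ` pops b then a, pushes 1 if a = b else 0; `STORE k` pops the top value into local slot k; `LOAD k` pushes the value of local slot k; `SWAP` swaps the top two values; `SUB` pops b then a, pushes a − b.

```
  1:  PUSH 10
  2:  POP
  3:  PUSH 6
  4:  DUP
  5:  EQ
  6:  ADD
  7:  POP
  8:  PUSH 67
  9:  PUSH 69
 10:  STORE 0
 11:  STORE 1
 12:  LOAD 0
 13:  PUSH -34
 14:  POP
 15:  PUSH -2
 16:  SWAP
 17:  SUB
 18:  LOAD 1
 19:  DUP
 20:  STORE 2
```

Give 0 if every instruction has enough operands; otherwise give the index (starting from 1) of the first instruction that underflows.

PUSH 10 : 10
POP     : (empty)
PUSH 6  : 6
DUP     : 6 6
EQ      : 1
ADD  — needs 2 operands, stack has 1 → underflow

6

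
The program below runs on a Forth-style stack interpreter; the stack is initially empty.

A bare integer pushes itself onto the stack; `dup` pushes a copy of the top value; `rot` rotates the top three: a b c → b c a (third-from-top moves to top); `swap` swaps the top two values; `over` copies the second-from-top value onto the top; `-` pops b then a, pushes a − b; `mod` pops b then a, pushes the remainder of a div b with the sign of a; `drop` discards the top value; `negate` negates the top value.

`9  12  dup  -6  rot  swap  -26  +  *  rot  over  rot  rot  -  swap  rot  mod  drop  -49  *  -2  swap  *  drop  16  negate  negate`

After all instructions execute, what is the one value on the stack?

9      → 9
12     → 9 12
dup    → 9 12 12
-6     → 9 12 12 -6
rot    → 9 12 -6 12
swap   → 9 12 12 -6
-26    → 9 12 12 -6 -26
+      → 9 12 12 -32
*      → 9 12 -384
rot    → 12 -384 9
over   → 12 -384 9 -384
rot    → 12 9 -384 -384
rot    → 12 -384 -384 9
-      → 12 -384 -393
swap   → 12 -393 -384
rot    → -393 -384 12
mod    → -393 0
drop   → -393
-49    → -393 -49
*      → 19257
-2     → 19257 -2
swap   → -2 19257
*      → -38514
drop   → (empty)
16     → 16
negate → -16
negate → 16

16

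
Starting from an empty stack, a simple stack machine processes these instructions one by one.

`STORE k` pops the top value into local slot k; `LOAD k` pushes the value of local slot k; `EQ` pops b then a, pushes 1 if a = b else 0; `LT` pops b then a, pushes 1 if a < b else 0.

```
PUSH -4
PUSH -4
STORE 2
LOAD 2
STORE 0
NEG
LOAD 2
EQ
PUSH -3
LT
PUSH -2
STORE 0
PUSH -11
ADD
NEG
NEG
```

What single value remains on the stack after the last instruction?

-11

PUSH -4  -> -4
PUSH -4  -> -4 -4
STORE 2  -> -4
LOAD 2   -> -4 -4
STORE 0  -> -4
NEG      -> 4
LOAD 2   -> 4 -4
EQ       -> 0
PUSH -3  -> 0 -3
LT       -> 0
PUSH -2  -> 0 -2
STORE 0  -> 0
PUSH -11 -> 0 -11
ADD      -> -11
NEG      -> 11
NEG      -> -11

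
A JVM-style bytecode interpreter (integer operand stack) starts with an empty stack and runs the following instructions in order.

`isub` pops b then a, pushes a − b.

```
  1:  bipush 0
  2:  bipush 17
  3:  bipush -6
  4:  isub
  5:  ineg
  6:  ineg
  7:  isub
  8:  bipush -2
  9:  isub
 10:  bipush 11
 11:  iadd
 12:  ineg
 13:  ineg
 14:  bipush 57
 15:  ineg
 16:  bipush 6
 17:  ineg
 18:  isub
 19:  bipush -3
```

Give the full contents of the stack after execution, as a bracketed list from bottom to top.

[-10, -51, -3]

bipush 0  → [0]
bipush 17 → [0, 17]
bipush -6 → [0, 17, -6]
isub      → [0, 23]
ineg      → [0, -23]
ineg      → [0, 23]
isub      → [-23]
bipush -2 → [-23, -2]
isub      → [-21]
bipush 11 → [-21, 11]
iadd      → [-10]
ineg      → [10]
ineg      → [-10]
bipush 57 → [-10, 57]
ineg      → [-10, -57]
bipush 6  → [-10, -57, 6]
ineg      → [-10, -57, -6]
isub      → [-10, -51]
bipush -3 → [-10, -51, -3]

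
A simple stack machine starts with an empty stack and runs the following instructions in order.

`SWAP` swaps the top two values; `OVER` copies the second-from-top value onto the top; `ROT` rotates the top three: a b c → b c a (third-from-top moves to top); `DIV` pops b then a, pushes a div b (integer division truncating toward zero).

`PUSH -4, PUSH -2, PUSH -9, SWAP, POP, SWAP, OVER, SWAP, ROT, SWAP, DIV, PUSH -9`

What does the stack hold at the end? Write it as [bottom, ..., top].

[-9, 2, -9]

PUSH -4 -> -4
PUSH -2 -> -4 -2
PUSH -9 -> -4 -2 -9
SWAP    -> -4 -9 -2
POP     -> -4 -9
SWAP    -> -9 -4
OVER    -> -9 -4 -9
SWAP    -> -9 -9 -4
ROT     -> -9 -4 -9
SWAP    -> -9 -9 -4
DIV     -> -9 2
PUSH -9 -> -9 2 -9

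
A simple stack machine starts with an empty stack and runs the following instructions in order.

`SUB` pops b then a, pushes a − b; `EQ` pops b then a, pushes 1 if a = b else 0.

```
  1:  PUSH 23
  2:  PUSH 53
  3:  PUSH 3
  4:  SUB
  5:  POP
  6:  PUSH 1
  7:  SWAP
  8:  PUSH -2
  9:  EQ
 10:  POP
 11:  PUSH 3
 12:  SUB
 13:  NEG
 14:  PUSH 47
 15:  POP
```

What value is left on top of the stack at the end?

2

PUSH 23 : [23]
PUSH 53 : [23, 53]
PUSH 3  : [23, 53, 3]
SUB     : [23, 50]
POP     : [23]
PUSH 1  : [23, 1]
SWAP    : [1, 23]
PUSH -2 : [1, 23, -2]
EQ      : [1, 0]
POP     : [1]
PUSH 3  : [1, 3]
SUB     : [-2]
NEG     : [2]
PUSH 47 : [2, 47]
POP     : [2]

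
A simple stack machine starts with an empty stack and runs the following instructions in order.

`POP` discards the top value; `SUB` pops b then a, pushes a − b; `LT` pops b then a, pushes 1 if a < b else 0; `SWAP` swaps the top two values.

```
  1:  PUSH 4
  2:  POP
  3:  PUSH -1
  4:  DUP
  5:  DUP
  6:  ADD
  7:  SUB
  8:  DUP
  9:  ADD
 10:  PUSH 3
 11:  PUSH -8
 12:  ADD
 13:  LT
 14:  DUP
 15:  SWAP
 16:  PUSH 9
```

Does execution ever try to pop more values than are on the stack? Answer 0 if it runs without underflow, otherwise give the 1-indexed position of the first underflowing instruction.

0

PUSH 4  : [4]
POP     : []
PUSH -1 : [-1]
DUP     : [-1, -1]
DUP     : [-1, -1, -1]
ADD     : [-1, -2]
SUB     : [1]
DUP     : [1, 1]
ADD     : [2]
PUSH 3  : [2, 3]
PUSH -8 : [2, 3, -8]
ADD     : [2, -5]
LT      : [0]
DUP     : [0, 0]
SWAP    : [0, 0]
PUSH 9  : [0, 0, 9]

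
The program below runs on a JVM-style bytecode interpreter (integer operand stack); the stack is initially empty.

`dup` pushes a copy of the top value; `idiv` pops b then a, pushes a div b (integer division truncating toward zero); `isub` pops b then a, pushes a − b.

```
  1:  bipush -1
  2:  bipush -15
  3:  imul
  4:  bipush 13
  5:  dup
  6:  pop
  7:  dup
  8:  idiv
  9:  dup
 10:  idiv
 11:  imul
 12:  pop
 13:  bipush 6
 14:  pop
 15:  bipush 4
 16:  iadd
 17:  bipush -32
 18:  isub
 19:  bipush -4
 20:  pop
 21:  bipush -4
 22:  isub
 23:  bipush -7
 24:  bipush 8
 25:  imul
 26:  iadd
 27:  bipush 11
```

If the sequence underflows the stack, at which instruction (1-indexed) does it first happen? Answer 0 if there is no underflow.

bipush -1  -> [-1]
bipush -15 -> [-1, -15]
imul       -> [15]
bipush 13  -> [15, 13]
dup        -> [15, 13, 13]
pop        -> [15, 13]
dup        -> [15, 13, 13]
idiv       -> [15, 1]
dup        -> [15, 1, 1]
idiv       -> [15, 1]
imul       -> [15]
pop        -> []
bipush 6   -> [6]
pop        -> []
bipush 4   -> [4]
iadd  — needs 2 operands, stack has 1 → underflow

16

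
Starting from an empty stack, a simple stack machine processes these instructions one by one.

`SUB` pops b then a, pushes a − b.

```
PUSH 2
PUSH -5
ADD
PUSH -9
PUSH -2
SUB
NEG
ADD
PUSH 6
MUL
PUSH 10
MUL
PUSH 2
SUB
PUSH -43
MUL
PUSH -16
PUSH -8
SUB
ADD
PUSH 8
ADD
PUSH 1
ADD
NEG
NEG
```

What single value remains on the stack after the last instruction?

-10233

PUSH 2   → 2
PUSH -5  → 2 -5
ADD      → -3
PUSH -9  → -3 -9
PUSH -2  → -3 -9 -2
SUB      → -3 -7
NEG      → -3 7
ADD      → 4
PUSH 6   → 4 6
MUL      → 24
PUSH 10  → 24 10
MUL      → 240
PUSH 2   → 240 2
SUB      → 238
PUSH -43 → 238 -43
MUL      → -10234
PUSH -16 → -10234 -16
PUSH -8  → -10234 -16 -8
SUB      → -10234 -8
ADD      → -10242
PUSH 8   → -10242 8
ADD      → -10234
PUSH 1   → -10234 1
ADD      → -10233
NEG      → 10233
NEG      → -10233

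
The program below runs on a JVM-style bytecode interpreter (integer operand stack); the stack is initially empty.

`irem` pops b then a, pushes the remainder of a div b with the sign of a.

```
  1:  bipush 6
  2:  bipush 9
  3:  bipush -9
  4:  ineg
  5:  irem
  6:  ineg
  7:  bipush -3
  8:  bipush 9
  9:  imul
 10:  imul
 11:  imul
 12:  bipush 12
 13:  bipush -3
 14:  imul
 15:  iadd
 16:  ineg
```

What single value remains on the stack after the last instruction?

bipush 6  → [6]
bipush 9  → [6, 9]
bipush -9 → [6, 9, -9]
ineg      → [6, 9, 9]
irem      → [6, 0]
ineg      → [6, 0]
bipush -3 → [6, 0, -3]
bipush 9  → [6, 0, -3, 9]
imul      → [6, 0, -27]
imul      → [6, 0]
imul      → [0]
bipush 12 → [0, 12]
bipush -3 → [0, 12, -3]
imul      → [0, -36]
iadd      → [-36]
ineg      → [36]

36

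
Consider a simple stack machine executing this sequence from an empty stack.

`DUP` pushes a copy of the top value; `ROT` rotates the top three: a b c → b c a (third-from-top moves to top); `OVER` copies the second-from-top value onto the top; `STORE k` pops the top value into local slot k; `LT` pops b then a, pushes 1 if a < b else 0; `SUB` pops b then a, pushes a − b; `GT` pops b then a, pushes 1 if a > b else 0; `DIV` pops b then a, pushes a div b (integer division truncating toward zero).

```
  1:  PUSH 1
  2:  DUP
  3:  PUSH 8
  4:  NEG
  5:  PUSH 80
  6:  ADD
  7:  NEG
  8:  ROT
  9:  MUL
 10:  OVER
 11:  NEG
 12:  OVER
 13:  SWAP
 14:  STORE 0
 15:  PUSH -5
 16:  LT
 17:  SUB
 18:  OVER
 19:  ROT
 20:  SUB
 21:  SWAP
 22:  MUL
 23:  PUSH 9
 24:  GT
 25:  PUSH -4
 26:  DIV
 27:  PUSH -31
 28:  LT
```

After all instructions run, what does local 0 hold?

-1

PUSH 1   → 1
DUP      → 1 1
PUSH 8   → 1 1 8
NEG      → 1 1 -8
PUSH 80  → 1 1 -8 80
ADD      → 1 1 72
NEG      → 1 1 -72
ROT      → 1 -72 1
MUL      → 1 -72
OVER     → 1 -72 1
NEG      → 1 -72 -1
OVER     → 1 -72 -1 -72
SWAP     → 1 -72 -72 -1
STORE 0  → 1 -72 -72
PUSH -5  → 1 -72 -72 -5
LT       → 1 -72 1
SUB      → 1 -73
OVER     → 1 -73 1
ROT      → -73 1 1
SUB      → -73 0
SWAP     → 0 -73
MUL      → 0
PUSH 9   → 0 9
GT       → 0
PUSH -4  → 0 -4
DIV      → 0
PUSH -31 → 0 -31
LT       → 0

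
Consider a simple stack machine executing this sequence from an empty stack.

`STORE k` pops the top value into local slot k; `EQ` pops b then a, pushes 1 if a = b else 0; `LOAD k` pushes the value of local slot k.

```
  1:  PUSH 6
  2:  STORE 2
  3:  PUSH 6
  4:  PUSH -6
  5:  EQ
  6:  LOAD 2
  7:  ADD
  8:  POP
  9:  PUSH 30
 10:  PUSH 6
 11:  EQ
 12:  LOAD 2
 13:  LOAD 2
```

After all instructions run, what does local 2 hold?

6

PUSH 6  -> [6]
STORE 2 -> []
PUSH 6  -> [6]
PUSH -6 -> [6, -6]
EQ      -> [0]
LOAD 2  -> [0, 6]
ADD     -> [6]
POP     -> []
PUSH 30 -> [30]
PUSH 6  -> [30, 6]
EQ      -> [0]
LOAD 2  -> [0, 6]
LOAD 2  -> [0, 6, 6]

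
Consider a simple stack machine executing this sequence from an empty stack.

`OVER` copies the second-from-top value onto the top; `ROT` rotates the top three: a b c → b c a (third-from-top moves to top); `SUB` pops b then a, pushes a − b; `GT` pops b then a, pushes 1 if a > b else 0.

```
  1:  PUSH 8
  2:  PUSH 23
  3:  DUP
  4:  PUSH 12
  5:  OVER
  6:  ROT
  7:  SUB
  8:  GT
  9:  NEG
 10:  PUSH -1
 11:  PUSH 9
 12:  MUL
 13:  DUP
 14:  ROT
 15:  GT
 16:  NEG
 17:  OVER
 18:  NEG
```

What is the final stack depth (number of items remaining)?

5

PUSH 8  : 8
PUSH 23 : 8 23
DUP     : 8 23 23
PUSH 12 : 8 23 23 12
OVER    : 8 23 23 12 23
ROT     : 8 23 12 23 23
SUB     : 8 23 12 0
GT      : 8 23 1
NEG     : 8 23 -1
PUSH -1 : 8 23 -1 -1
PUSH 9  : 8 23 -1 -1 9
MUL     : 8 23 -1 -9
DUP     : 8 23 -1 -9 -9
ROT     : 8 23 -9 -9 -1
GT      : 8 23 -9 0
NEG     : 8 23 -9 0
OVER    : 8 23 -9 0 -9
NEG     : 8 23 -9 0 9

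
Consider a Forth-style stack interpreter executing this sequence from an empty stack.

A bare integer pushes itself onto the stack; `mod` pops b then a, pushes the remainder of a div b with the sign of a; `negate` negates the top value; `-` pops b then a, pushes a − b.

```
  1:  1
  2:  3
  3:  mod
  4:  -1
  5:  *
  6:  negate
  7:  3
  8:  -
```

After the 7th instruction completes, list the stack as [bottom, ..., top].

1      → 1
3      → 1 3
mod    → 1
-1     → 1 -1
*      → -1
negate → 1
3      → 1 3

[1, 3]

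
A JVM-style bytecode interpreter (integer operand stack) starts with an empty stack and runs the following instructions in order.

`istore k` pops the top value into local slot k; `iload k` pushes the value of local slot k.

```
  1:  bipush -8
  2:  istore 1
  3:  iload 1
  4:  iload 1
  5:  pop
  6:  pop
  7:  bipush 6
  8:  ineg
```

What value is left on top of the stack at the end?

-6

bipush -8 -> [-8]
istore 1  -> []
iload 1   -> [-8]
iload 1   -> [-8, -8]
pop       -> [-8]
pop       -> []
bipush 6  -> [6]
ineg      -> [-6]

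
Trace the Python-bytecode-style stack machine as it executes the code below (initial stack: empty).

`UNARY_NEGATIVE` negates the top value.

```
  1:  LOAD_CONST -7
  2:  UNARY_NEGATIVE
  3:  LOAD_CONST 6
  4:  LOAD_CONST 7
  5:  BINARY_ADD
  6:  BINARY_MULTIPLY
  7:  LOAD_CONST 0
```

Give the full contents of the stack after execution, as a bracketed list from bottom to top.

[91, 0]

LOAD_CONST -7   → -7
UNARY_NEGATIVE  → 7
LOAD_CONST 6    → 7 6
LOAD_CONST 7    → 7 6 7
BINARY_ADD      → 7 13
BINARY_MULTIPLY → 91
LOAD_CONST 0    → 91 0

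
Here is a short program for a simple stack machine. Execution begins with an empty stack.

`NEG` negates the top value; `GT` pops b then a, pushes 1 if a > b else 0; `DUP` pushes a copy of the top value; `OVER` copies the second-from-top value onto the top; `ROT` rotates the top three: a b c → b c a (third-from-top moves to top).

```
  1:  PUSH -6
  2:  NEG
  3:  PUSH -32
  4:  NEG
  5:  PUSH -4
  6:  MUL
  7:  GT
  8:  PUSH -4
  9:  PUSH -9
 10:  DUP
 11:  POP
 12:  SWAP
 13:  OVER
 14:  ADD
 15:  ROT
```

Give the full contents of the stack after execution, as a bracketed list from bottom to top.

[-9, -13, 1]

PUSH -6  → -6
NEG      → 6
PUSH -32 → 6 -32
NEG      → 6 32
PUSH -4  → 6 32 -4
MUL      → 6 -128
GT       → 1
PUSH -4  → 1 -4
PUSH -9  → 1 -4 -9
DUP      → 1 -4 -9 -9
POP      → 1 -4 -9
SWAP     → 1 -9 -4
OVER     → 1 -9 -4 -9
ADD      → 1 -9 -13
ROT      → -9 -13 1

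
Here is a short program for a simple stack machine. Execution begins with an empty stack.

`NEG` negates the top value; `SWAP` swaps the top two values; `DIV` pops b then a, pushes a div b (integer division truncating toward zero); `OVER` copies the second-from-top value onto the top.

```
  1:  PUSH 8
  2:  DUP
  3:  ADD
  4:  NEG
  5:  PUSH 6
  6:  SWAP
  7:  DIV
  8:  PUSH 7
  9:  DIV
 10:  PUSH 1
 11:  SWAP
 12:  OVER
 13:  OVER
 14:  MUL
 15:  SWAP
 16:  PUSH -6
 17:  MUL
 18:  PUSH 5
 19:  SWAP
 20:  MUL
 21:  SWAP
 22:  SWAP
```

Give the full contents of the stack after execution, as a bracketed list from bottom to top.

PUSH 8   [8]
DUP      [8, 8]
ADD      [16]
NEG      [-16]
PUSH 6   [-16, 6]
SWAP     [6, -16]
DIV      [0]
PUSH 7   [0, 7]
DIV      [0]
PUSH 1   [0, 1]
SWAP     [1, 0]
OVER     [1, 0, 1]
OVER     [1, 0, 1, 0]
MUL      [1, 0, 0]
SWAP     [1, 0, 0]
PUSH -6  [1, 0, 0, -6]
MUL      [1, 0, 0]
PUSH 5   [1, 0, 0, 5]
SWAP     [1, 0, 5, 0]
MUL      [1, 0, 0]
SWAP     [1, 0, 0]
SWAP     [1, 0, 0]

[1, 0, 0]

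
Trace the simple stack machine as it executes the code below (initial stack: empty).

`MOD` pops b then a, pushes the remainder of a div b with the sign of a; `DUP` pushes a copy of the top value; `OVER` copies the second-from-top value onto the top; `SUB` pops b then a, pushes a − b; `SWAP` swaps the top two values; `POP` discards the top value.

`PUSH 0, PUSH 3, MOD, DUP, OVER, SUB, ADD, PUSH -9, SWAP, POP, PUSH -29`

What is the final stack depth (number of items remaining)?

2

PUSH 0   : [0]
PUSH 3   : [0, 3]
MOD      : [0]
DUP      : [0, 0]
OVER     : [0, 0, 0]
SUB      : [0, 0]
ADD      : [0]
PUSH -9  : [0, -9]
SWAP     : [-9, 0]
POP      : [-9]
PUSH -29 : [-9, -29]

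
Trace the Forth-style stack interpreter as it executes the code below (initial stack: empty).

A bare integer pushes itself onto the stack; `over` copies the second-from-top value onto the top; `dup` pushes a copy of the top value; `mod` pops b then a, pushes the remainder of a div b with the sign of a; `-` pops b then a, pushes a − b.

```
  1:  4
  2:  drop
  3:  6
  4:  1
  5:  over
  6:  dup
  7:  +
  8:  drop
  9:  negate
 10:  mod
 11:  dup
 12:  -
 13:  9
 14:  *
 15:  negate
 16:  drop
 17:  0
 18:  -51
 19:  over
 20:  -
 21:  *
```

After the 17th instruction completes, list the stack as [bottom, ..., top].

[0]

4      → [4]
drop   → []
6      → [6]
1      → [6, 1]
over   → [6, 1, 6]
dup    → [6, 1, 6, 6]
+      → [6, 1, 12]
drop   → [6, 1]
negate → [6, -1]
mod    → [0]
dup    → [0, 0]
-      → [0]
9      → [0, 9]
*      → [0]
negate → [0]
drop   → []
0      → [0]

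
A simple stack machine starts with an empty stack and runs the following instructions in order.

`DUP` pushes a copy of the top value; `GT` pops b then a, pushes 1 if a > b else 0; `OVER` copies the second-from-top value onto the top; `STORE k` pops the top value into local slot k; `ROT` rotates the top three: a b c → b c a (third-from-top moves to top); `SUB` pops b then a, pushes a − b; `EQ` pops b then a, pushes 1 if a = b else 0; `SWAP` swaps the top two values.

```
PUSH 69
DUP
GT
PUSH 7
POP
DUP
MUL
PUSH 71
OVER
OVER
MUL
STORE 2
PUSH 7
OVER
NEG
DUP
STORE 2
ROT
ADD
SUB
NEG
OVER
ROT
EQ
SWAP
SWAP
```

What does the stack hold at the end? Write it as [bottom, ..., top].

[-7, 1]

PUSH 69 → [69]
DUP     → [69, 69]
GT      → [0]
PUSH 7  → [0, 7]
POP     → [0]
DUP     → [0, 0]
MUL     → [0]
PUSH 71 → [0, 71]
OVER    → [0, 71, 0]
OVER    → [0, 71, 0, 71]
MUL     → [0, 71, 0]
STORE 2 → [0, 71]
PUSH 7  → [0, 71, 7]
OVER    → [0, 71, 7, 71]
NEG     → [0, 71, 7, -71]
DUP     → [0, 71, 7, -71, -71]
STORE 2 → [0, 71, 7, -71]
ROT     → [0, 7, -71, 71]
ADD     → [0, 7, 0]
SUB     → [0, 7]
NEG     → [0, -7]
OVER    → [0, -7, 0]
ROT     → [-7, 0, 0]
EQ      → [-7, 1]
SWAP    → [1, -7]
SWAP    → [-7, 1]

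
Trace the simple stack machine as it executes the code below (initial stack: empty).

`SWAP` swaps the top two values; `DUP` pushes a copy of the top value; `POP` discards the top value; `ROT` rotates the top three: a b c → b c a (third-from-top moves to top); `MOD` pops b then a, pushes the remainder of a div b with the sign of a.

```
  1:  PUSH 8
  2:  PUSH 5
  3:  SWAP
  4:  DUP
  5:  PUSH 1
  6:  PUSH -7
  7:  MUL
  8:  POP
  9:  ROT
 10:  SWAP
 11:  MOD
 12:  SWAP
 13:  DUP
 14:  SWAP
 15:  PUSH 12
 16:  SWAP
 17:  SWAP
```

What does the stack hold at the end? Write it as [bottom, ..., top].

PUSH 8  : [8]
PUSH 5  : [8, 5]
SWAP    : [5, 8]
DUP     : [5, 8, 8]
PUSH 1  : [5, 8, 8, 1]
PUSH -7 : [5, 8, 8, 1, -7]
MUL     : [5, 8, 8, -7]
POP     : [5, 8, 8]
ROT     : [8, 8, 5]
SWAP    : [8, 5, 8]
MOD     : [8, 5]
SWAP    : [5, 8]
DUP     : [5, 8, 8]
SWAP    : [5, 8, 8]
PUSH 12 : [5, 8, 8, 12]
SWAP    : [5, 8, 12, 8]
SWAP    : [5, 8, 8, 12]

[5, 8, 8, 12]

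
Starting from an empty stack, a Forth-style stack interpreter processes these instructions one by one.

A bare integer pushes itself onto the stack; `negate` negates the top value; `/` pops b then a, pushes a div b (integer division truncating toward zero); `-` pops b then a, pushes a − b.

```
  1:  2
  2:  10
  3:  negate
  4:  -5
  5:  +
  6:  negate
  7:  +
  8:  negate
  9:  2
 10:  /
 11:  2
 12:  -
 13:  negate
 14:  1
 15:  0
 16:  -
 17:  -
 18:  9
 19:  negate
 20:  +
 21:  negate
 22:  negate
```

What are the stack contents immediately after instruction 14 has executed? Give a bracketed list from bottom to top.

[10, 1]

2       [2]
10      [2, 10]
negate  [2, -10]
-5      [2, -10, -5]
+       [2, -15]
negate  [2, 15]
+       [17]
negate  [-17]
2       [-17, 2]
/       [-8]
2       [-8, 2]
-       [-10]
negate  [10]
1       [10, 1]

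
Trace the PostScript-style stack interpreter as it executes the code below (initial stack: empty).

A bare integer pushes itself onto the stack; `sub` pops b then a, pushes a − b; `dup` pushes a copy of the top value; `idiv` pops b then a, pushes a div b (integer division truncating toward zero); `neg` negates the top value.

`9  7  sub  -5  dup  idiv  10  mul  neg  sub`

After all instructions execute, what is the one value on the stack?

9    → 9
7    → 9 7
sub  → 2
-5   → 2 -5
dup  → 2 -5 -5
idiv → 2 1
10   → 2 1 10
mul  → 2 10
neg  → 2 -10
sub  → 12

12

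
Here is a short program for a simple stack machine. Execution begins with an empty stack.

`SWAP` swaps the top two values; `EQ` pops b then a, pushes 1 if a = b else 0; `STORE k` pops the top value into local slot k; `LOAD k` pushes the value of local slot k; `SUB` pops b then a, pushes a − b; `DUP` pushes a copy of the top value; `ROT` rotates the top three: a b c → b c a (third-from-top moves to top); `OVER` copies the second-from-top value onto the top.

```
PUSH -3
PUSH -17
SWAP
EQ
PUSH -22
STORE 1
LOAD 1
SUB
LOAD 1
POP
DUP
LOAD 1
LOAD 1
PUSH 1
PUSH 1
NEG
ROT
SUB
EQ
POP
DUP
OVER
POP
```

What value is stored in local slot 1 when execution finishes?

-22

PUSH -3  → [-3]
PUSH -17 → [-3, -17]
SWAP     → [-17, -3]
EQ       → [0]
PUSH -22 → [0, -22]
STORE 1  → [0]
LOAD 1   → [0, -22]
SUB      → [22]
LOAD 1   → [22, -22]
POP      → [22]
DUP      → [22, 22]
LOAD 1   → [22, 22, -22]
LOAD 1   → [22, 22, -22, -22]
PUSH 1   → [22, 22, -22, -22, 1]
PUSH 1   → [22, 22, -22, -22, 1, 1]
NEG      → [22, 22, -22, -22, 1, -1]
ROT      → [22, 22, -22, 1, -1, -22]
SUB      → [22, 22, -22, 1, 21]
EQ       → [22, 22, -22, 0]
POP      → [22, 22, -22]
DUP      → [22, 22, -22, -22]
OVER     → [22, 22, -22, -22, -22]
POP      → [22, 22, -22, -22]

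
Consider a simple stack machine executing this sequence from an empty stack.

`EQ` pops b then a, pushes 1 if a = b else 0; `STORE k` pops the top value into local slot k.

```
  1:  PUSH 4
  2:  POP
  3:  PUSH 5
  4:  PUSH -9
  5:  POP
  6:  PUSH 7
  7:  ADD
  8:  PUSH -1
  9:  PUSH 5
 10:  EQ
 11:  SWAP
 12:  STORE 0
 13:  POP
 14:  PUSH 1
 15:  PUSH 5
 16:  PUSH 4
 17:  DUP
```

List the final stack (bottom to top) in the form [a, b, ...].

[1, 5, 4, 4]

PUSH 4  → [4]
POP     → []
PUSH 5  → [5]
PUSH -9 → [5, -9]
POP     → [5]
PUSH 7  → [5, 7]
ADD     → [12]
PUSH -1 → [12, -1]
PUSH 5  → [12, -1, 5]
EQ      → [12, 0]
SWAP    → [0, 12]
STORE 0 → [0]
POP     → []
PUSH 1  → [1]
PUSH 5  → [1, 5]
PUSH 4  → [1, 5, 4]
DUP     → [1, 5, 4, 4]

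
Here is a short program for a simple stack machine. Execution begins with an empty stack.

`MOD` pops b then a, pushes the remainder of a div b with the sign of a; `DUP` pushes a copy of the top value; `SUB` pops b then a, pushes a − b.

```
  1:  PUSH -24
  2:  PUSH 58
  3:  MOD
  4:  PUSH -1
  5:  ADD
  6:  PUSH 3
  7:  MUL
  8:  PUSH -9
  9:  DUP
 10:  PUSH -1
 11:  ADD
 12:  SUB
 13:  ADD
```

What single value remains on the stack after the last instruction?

PUSH -24 : [-24]
PUSH 58  : [-24, 58]
MOD      : [-24]
PUSH -1  : [-24, -1]
ADD      : [-25]
PUSH 3   : [-25, 3]
MUL      : [-75]
PUSH -9  : [-75, -9]
DUP      : [-75, -9, -9]
PUSH -1  : [-75, -9, -9, -1]
ADD      : [-75, -9, -10]
SUB      : [-75, 1]
ADD      : [-74]

-74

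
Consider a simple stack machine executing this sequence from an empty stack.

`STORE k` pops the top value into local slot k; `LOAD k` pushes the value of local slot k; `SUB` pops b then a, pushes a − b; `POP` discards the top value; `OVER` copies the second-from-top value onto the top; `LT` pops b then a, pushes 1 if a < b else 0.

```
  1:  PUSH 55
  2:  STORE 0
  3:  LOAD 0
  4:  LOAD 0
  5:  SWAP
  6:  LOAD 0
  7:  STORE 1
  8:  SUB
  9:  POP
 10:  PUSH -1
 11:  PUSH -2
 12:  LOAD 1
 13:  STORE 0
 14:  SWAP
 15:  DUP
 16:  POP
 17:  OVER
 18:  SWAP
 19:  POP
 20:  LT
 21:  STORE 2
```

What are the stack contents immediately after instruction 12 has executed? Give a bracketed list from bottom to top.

[-1, -2, 55]

PUSH 55 -> 55
STORE 0 -> (empty)
LOAD 0  -> 55
LOAD 0  -> 55 55
SWAP    -> 55 55
LOAD 0  -> 55 55 55
STORE 1 -> 55 55
SUB     -> 0
POP     -> (empty)
PUSH -1 -> -1
PUSH -2 -> -1 -2
LOAD 1  -> -1 -2 55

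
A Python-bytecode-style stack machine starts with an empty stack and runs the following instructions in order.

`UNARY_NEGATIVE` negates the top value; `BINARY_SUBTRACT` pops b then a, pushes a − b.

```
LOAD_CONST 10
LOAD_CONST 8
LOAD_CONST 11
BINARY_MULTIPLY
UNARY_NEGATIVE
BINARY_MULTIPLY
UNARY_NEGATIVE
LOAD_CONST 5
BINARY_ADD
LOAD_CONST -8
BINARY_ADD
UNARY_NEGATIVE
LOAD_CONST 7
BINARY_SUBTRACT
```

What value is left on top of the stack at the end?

LOAD_CONST 10   → 10
LOAD_CONST 8    → 10 8
LOAD_CONST 11   → 10 8 11
BINARY_MULTIPLY → 10 88
UNARY_NEGATIVE  → 10 -88
BINARY_MULTIPLY → -880
UNARY_NEGATIVE  → 880
LOAD_CONST 5    → 880 5
BINARY_ADD      → 885
LOAD_CONST -8   → 885 -8
BINARY_ADD      → 877
UNARY_NEGATIVE  → -877
LOAD_CONST 7    → -877 7
BINARY_SUBTRACT → -884

-884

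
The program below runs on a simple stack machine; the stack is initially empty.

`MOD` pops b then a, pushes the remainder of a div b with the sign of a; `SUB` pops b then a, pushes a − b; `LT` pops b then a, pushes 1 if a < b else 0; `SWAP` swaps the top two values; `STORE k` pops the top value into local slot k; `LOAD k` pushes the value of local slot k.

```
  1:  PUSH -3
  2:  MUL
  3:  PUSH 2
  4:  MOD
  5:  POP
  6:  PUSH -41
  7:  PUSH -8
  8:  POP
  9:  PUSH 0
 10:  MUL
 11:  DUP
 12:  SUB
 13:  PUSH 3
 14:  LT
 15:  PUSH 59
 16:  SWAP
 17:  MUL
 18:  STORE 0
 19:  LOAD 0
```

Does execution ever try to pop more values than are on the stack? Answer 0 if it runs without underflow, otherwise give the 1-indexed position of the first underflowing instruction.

PUSH -3  [-3]
MUL  — needs 2 operands, stack has 1 → underflow

2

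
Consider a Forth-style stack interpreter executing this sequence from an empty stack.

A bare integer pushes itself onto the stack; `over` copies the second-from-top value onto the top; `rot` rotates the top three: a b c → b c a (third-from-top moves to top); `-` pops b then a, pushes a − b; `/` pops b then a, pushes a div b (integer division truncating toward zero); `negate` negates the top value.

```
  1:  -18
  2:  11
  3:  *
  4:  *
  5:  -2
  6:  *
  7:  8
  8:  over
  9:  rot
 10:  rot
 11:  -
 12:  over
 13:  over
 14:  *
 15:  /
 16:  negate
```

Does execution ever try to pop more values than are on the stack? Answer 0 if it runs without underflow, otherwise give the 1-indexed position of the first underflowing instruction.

4

-18 -> -18
11  -> -18 11
*   -> -198
*  — needs 2 operands, stack has 1 → underflow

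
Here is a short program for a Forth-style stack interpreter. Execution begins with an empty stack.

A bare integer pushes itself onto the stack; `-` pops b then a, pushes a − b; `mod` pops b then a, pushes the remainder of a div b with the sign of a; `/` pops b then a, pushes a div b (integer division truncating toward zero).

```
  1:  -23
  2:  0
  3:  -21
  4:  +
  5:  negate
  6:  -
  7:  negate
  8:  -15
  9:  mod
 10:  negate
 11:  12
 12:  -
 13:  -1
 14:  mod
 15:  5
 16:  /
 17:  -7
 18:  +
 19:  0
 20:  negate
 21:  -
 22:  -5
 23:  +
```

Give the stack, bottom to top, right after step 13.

[-26, -1]

-23    → -23
0      → -23 0
-21    → -23 0 -21
+      → -23 -21
negate → -23 21
-      → -44
negate → 44
-15    → 44 -15
mod    → 14
negate → -14
12     → -14 12
-      → -26
-1     → -26 -1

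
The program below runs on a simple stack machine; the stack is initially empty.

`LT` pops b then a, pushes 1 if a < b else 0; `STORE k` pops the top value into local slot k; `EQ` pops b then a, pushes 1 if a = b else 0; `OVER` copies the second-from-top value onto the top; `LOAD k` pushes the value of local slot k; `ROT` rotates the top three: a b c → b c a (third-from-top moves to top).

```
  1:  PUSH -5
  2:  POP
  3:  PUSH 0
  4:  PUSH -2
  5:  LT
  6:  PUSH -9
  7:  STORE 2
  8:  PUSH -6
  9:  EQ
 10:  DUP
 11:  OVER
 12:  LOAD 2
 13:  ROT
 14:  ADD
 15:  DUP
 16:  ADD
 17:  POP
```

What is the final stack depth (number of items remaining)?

PUSH -5  -5
POP      (empty)
PUSH 0   0
PUSH -2  0 -2
LT       0
PUSH -9  0 -9
STORE 2  0
PUSH -6  0 -6
EQ       0
DUP      0 0
OVER     0 0 0
LOAD 2   0 0 0 -9
ROT      0 0 -9 0
ADD      0 0 -9
DUP      0 0 -9 -9
ADD      0 0 -18
POP      0 0

2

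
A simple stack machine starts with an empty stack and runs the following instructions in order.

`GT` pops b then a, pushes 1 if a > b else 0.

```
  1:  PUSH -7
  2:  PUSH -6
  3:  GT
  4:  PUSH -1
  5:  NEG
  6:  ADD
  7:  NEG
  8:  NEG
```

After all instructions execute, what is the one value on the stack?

PUSH -7 : -7
PUSH -6 : -7 -6
GT      : 0
PUSH -1 : 0 -1
NEG     : 0 1
ADD     : 1
NEG     : -1
NEG     : 1

1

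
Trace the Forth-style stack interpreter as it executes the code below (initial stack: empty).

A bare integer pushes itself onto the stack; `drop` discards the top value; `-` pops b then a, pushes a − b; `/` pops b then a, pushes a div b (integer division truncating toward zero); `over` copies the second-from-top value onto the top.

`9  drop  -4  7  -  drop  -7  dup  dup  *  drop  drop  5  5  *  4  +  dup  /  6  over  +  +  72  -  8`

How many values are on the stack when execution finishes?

2

9    -> [9]
drop -> []
-4   -> [-4]
7    -> [-4, 7]
-    -> [-11]
drop -> []
-7   -> [-7]
dup  -> [-7, -7]
dup  -> [-7, -7, -7]
*    -> [-7, 49]
drop -> [-7]
drop -> []
5    -> [5]
5    -> [5, 5]
*    -> [25]
4    -> [25, 4]
+    -> [29]
dup  -> [29, 29]
/    -> [1]
6    -> [1, 6]
over -> [1, 6, 1]
+    -> [1, 7]
+    -> [8]
72   -> [8, 72]
-    -> [-64]
8    -> [-64, 8]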